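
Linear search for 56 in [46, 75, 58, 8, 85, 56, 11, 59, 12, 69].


i=0: 46!=56
i=1: 75!=56
i=2: 58!=56
i=3: 8!=56
i=4: 85!=56
i=5: 56==56 found!

Found at 5, 6 comps


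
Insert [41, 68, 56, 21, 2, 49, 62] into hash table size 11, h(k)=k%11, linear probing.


Insert 41: h=8 -> slot 8
Insert 68: h=2 -> slot 2
Insert 56: h=1 -> slot 1
Insert 21: h=10 -> slot 10
Insert 2: h=2, 1 probes -> slot 3
Insert 49: h=5 -> slot 5
Insert 62: h=7 -> slot 7

Table: [None, 56, 68, 2, None, 49, None, 62, 41, None, 21]


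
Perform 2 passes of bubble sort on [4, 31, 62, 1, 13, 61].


Initial: [4, 31, 62, 1, 13, 61]
Pass 1: [4, 31, 1, 13, 61, 62] (3 swaps)
Pass 2: [4, 1, 13, 31, 61, 62] (2 swaps)

After 2 passes: [4, 1, 13, 31, 61, 62]


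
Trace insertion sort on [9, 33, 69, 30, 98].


Initial: [9, 33, 69, 30, 98]
Insert 33: [9, 33, 69, 30, 98]
Insert 69: [9, 33, 69, 30, 98]
Insert 30: [9, 30, 33, 69, 98]
Insert 98: [9, 30, 33, 69, 98]

Sorted: [9, 30, 33, 69, 98]


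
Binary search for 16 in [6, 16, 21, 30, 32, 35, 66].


Step 1: lo=0, hi=6, mid=3, val=30
Step 2: lo=0, hi=2, mid=1, val=16

Found at index 1


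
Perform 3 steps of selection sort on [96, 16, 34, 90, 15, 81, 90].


Initial: [96, 16, 34, 90, 15, 81, 90]
Step 1: min=15 at 4
  Swap: [15, 16, 34, 90, 96, 81, 90]
Step 2: min=16 at 1
  Swap: [15, 16, 34, 90, 96, 81, 90]
Step 3: min=34 at 2
  Swap: [15, 16, 34, 90, 96, 81, 90]

After 3 steps: [15, 16, 34, 90, 96, 81, 90]


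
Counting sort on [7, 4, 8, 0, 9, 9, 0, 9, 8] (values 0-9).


Input: [7, 4, 8, 0, 9, 9, 0, 9, 8]
Counts: [2, 0, 0, 0, 1, 0, 0, 1, 2, 3]

Sorted: [0, 0, 4, 7, 8, 8, 9, 9, 9]


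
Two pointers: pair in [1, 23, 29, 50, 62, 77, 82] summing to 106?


lo=0(1)+hi=6(82)=83
lo=1(23)+hi=6(82)=105
lo=2(29)+hi=6(82)=111
lo=2(29)+hi=5(77)=106

Yes: 29+77=106


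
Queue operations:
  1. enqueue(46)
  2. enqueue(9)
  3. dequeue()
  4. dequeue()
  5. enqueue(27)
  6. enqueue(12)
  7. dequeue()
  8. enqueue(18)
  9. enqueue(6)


enqueue(46) -> [46]
enqueue(9) -> [46, 9]
dequeue()->46, [9]
dequeue()->9, []
enqueue(27) -> [27]
enqueue(12) -> [27, 12]
dequeue()->27, [12]
enqueue(18) -> [12, 18]
enqueue(6) -> [12, 18, 6]

Final queue: [12, 18, 6]


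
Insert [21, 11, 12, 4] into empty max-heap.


Insert 21: [21]
Insert 11: [21, 11]
Insert 12: [21, 11, 12]
Insert 4: [21, 11, 12, 4]

Final heap: [21, 11, 12, 4]


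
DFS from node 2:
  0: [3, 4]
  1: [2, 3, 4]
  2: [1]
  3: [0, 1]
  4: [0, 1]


Visit 2, push [1]
Visit 1, push [4, 3]
Visit 3, push [0]
Visit 0, push [4]
Visit 4, push []

DFS order: [2, 1, 3, 0, 4]


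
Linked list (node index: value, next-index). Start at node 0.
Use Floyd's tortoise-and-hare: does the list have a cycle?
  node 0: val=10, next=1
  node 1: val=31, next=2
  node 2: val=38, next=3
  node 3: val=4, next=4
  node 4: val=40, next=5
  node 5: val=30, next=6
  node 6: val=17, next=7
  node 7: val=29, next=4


Floyd's tortoise (slow, +1) and hare (fast, +2):
  init: slow=0, fast=0
  step 1: slow=1, fast=2
  step 2: slow=2, fast=4
  step 3: slow=3, fast=6
  step 4: slow=4, fast=4
  slow == fast at node 4: cycle detected

Cycle: yes


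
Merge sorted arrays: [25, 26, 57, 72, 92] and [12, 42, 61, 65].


Take 12 from B
Take 25 from A
Take 26 from A
Take 42 from B
Take 57 from A
Take 61 from B
Take 65 from B

Merged: [12, 25, 26, 42, 57, 61, 65, 72, 92]


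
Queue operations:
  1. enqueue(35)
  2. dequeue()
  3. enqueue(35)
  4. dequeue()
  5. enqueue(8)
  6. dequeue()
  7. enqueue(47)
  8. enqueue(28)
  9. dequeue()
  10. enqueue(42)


enqueue(35) -> [35]
dequeue()->35, []
enqueue(35) -> [35]
dequeue()->35, []
enqueue(8) -> [8]
dequeue()->8, []
enqueue(47) -> [47]
enqueue(28) -> [47, 28]
dequeue()->47, [28]
enqueue(42) -> [28, 42]

Final queue: [28, 42]


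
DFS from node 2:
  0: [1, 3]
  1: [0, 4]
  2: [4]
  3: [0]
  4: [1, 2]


Visit 2, push [4]
Visit 4, push [1]
Visit 1, push [0]
Visit 0, push [3]
Visit 3, push []

DFS order: [2, 4, 1, 0, 3]


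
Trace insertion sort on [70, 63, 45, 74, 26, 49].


Initial: [70, 63, 45, 74, 26, 49]
Insert 63: [63, 70, 45, 74, 26, 49]
Insert 45: [45, 63, 70, 74, 26, 49]
Insert 74: [45, 63, 70, 74, 26, 49]
Insert 26: [26, 45, 63, 70, 74, 49]
Insert 49: [26, 45, 49, 63, 70, 74]

Sorted: [26, 45, 49, 63, 70, 74]


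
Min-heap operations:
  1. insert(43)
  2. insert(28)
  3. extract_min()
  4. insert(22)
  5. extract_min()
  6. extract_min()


insert(43) -> [43]
insert(28) -> [28, 43]
extract_min()->28, [43]
insert(22) -> [22, 43]
extract_min()->22, [43]
extract_min()->43, []

Final heap: []


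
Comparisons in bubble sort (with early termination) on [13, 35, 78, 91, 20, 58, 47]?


Algorithm: bubble sort (with early termination)
Input: [13, 35, 78, 91, 20, 58, 47]
Sorted: [13, 20, 35, 47, 58, 78, 91]

18


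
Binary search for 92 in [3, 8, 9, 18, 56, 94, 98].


Step 1: lo=0, hi=6, mid=3, val=18
Step 2: lo=4, hi=6, mid=5, val=94
Step 3: lo=4, hi=4, mid=4, val=56

Not found


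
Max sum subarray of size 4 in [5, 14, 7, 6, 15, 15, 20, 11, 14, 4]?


[0:4]: 32
[1:5]: 42
[2:6]: 43
[3:7]: 56
[4:8]: 61
[5:9]: 60
[6:10]: 49

Max: 61 at [4:8]


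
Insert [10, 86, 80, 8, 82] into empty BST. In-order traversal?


Insert 10: root
Insert 86: R from 10
Insert 80: R from 10 -> L from 86
Insert 8: L from 10
Insert 82: R from 10 -> L from 86 -> R from 80

In-order: [8, 10, 80, 82, 86]


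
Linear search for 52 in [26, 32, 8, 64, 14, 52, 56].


i=0: 26!=52
i=1: 32!=52
i=2: 8!=52
i=3: 64!=52
i=4: 14!=52
i=5: 52==52 found!

Found at 5, 6 comps


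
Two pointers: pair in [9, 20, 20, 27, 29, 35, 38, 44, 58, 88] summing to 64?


lo=0(9)+hi=9(88)=97
lo=0(9)+hi=8(58)=67
lo=0(9)+hi=7(44)=53
lo=1(20)+hi=7(44)=64

Yes: 20+44=64


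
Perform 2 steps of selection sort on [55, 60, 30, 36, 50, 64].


Initial: [55, 60, 30, 36, 50, 64]
Step 1: min=30 at 2
  Swap: [30, 60, 55, 36, 50, 64]
Step 2: min=36 at 3
  Swap: [30, 36, 55, 60, 50, 64]

After 2 steps: [30, 36, 55, 60, 50, 64]


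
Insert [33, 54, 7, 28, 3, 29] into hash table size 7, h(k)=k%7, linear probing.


Insert 33: h=5 -> slot 5
Insert 54: h=5, 1 probes -> slot 6
Insert 7: h=0 -> slot 0
Insert 28: h=0, 1 probes -> slot 1
Insert 3: h=3 -> slot 3
Insert 29: h=1, 1 probes -> slot 2

Table: [7, 28, 29, 3, None, 33, 54]


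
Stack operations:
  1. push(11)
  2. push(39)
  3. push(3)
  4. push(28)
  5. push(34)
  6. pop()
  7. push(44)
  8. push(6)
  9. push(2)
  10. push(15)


push(11) -> [11]
push(39) -> [11, 39]
push(3) -> [11, 39, 3]
push(28) -> [11, 39, 3, 28]
push(34) -> [11, 39, 3, 28, 34]
pop()->34, [11, 39, 3, 28]
push(44) -> [11, 39, 3, 28, 44]
push(6) -> [11, 39, 3, 28, 44, 6]
push(2) -> [11, 39, 3, 28, 44, 6, 2]
push(15) -> [11, 39, 3, 28, 44, 6, 2, 15]

Final stack: [11, 39, 3, 28, 44, 6, 2, 15]


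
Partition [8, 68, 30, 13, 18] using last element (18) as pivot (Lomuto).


Pivot: 18
  8 <= 18: advance i (no swap)
  13 <= 18: swap -> [8, 13, 30, 68, 18]
Place pivot at 2: [8, 13, 18, 68, 30]

Partitioned: [8, 13, 18, 68, 30]


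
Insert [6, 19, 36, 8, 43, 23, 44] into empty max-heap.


Insert 6: [6]
Insert 19: [19, 6]
Insert 36: [36, 6, 19]
Insert 8: [36, 8, 19, 6]
Insert 43: [43, 36, 19, 6, 8]
Insert 23: [43, 36, 23, 6, 8, 19]
Insert 44: [44, 36, 43, 6, 8, 19, 23]

Final heap: [44, 36, 43, 6, 8, 19, 23]


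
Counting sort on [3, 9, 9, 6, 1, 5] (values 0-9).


Input: [3, 9, 9, 6, 1, 5]
Counts: [0, 1, 0, 1, 0, 1, 1, 0, 0, 2]

Sorted: [1, 3, 5, 6, 9, 9]


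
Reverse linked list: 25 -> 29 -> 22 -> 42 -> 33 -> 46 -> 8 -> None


Step 1: curr=25, set curr.next=prev(None) | reversed so far: 25
Step 2: curr=29, set curr.next=prev(25) | reversed so far: 29 -> 25
Step 3: curr=22, set curr.next=prev(29) | reversed so far: 22 -> 29 -> 25
Step 4: curr=42, set curr.next=prev(22) | reversed so far: 42 -> 22 -> 29 -> 25
Step 5: curr=33, set curr.next=prev(42) | reversed so far: 33 -> 42 -> 22 -> 29 -> 25
Step 6: curr=46, set curr.next=prev(33) | reversed so far: 46 -> 33 -> 42 -> 22 -> 29 -> 25
Step 7: curr=8, set curr.next=prev(46) | reversed so far: 8 -> 46 -> 33 -> 42 -> 22 -> 29 -> 25

8 -> 46 -> 33 -> 42 -> 22 -> 29 -> 25 -> None


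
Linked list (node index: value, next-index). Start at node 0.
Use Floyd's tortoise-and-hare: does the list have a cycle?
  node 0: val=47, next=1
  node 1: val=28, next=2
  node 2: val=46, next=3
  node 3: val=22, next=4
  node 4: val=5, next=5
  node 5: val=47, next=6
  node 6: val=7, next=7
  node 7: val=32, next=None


Floyd's tortoise (slow, +1) and hare (fast, +2):
  init: slow=0, fast=0
  step 1: slow=1, fast=2
  step 2: slow=2, fast=4
  step 3: slow=3, fast=6
  step 4: fast 6->7->None, no cycle

Cycle: no


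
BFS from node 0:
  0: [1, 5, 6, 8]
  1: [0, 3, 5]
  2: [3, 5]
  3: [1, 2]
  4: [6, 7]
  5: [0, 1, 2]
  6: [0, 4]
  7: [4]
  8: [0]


Visit 0, enqueue [1, 5, 6, 8]
Visit 1, enqueue [3]
Visit 5, enqueue [2]
Visit 6, enqueue [4]
Visit 8, enqueue []
Visit 3, enqueue []
Visit 2, enqueue []
Visit 4, enqueue [7]
Visit 7, enqueue []

BFS order: [0, 1, 5, 6, 8, 3, 2, 4, 7]


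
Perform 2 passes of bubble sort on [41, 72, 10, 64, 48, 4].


Initial: [41, 72, 10, 64, 48, 4]
Pass 1: [41, 10, 64, 48, 4, 72] (4 swaps)
Pass 2: [10, 41, 48, 4, 64, 72] (3 swaps)

After 2 passes: [10, 41, 48, 4, 64, 72]


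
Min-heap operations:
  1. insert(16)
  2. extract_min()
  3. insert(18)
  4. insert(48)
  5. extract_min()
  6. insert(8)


insert(16) -> [16]
extract_min()->16, []
insert(18) -> [18]
insert(48) -> [18, 48]
extract_min()->18, [48]
insert(8) -> [8, 48]

Final heap: [8, 48]


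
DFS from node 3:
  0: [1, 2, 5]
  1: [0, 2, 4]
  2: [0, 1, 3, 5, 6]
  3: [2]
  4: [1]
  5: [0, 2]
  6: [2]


Visit 3, push [2]
Visit 2, push [6, 5, 1, 0]
Visit 0, push [5, 1]
Visit 1, push [4]
Visit 4, push []
Visit 5, push []
Visit 6, push []

DFS order: [3, 2, 0, 1, 4, 5, 6]


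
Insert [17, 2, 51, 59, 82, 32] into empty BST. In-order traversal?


Insert 17: root
Insert 2: L from 17
Insert 51: R from 17
Insert 59: R from 17 -> R from 51
Insert 82: R from 17 -> R from 51 -> R from 59
Insert 32: R from 17 -> L from 51

In-order: [2, 17, 32, 51, 59, 82]


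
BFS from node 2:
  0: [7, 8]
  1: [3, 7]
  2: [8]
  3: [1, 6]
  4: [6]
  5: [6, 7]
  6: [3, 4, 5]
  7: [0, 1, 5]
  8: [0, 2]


Visit 2, enqueue [8]
Visit 8, enqueue [0]
Visit 0, enqueue [7]
Visit 7, enqueue [1, 5]
Visit 1, enqueue [3]
Visit 5, enqueue [6]
Visit 3, enqueue []
Visit 6, enqueue [4]
Visit 4, enqueue []

BFS order: [2, 8, 0, 7, 1, 5, 3, 6, 4]


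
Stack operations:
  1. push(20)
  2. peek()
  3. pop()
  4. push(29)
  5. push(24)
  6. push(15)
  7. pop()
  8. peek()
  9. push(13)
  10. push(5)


push(20) -> [20]
peek()->20
pop()->20, []
push(29) -> [29]
push(24) -> [29, 24]
push(15) -> [29, 24, 15]
pop()->15, [29, 24]
peek()->24
push(13) -> [29, 24, 13]
push(5) -> [29, 24, 13, 5]

Final stack: [29, 24, 13, 5]


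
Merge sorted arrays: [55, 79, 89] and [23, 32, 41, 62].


Take 23 from B
Take 32 from B
Take 41 from B
Take 55 from A
Take 62 from B

Merged: [23, 32, 41, 55, 62, 79, 89]


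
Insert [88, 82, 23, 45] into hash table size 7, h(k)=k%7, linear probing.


Insert 88: h=4 -> slot 4
Insert 82: h=5 -> slot 5
Insert 23: h=2 -> slot 2
Insert 45: h=3 -> slot 3

Table: [None, None, 23, 45, 88, 82, None]


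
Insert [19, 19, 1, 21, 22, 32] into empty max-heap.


Insert 19: [19]
Insert 19: [19, 19]
Insert 1: [19, 19, 1]
Insert 21: [21, 19, 1, 19]
Insert 22: [22, 21, 1, 19, 19]
Insert 32: [32, 21, 22, 19, 19, 1]

Final heap: [32, 21, 22, 19, 19, 1]


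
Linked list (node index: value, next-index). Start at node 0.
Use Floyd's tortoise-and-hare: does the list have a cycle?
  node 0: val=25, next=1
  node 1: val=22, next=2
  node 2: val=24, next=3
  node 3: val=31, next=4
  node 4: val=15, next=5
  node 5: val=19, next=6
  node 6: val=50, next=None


Floyd's tortoise (slow, +1) and hare (fast, +2):
  init: slow=0, fast=0
  step 1: slow=1, fast=2
  step 2: slow=2, fast=4
  step 3: slow=3, fast=6
  step 4: fast -> None, no cycle

Cycle: no


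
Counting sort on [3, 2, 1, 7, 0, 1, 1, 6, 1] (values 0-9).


Input: [3, 2, 1, 7, 0, 1, 1, 6, 1]
Counts: [1, 4, 1, 1, 0, 0, 1, 1, 0, 0]

Sorted: [0, 1, 1, 1, 1, 2, 3, 6, 7]


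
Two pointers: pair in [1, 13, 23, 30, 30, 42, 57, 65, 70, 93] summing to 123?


lo=0(1)+hi=9(93)=94
lo=1(13)+hi=9(93)=106
lo=2(23)+hi=9(93)=116
lo=3(30)+hi=9(93)=123

Yes: 30+93=123


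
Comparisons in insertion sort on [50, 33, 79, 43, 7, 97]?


Algorithm: insertion sort
Input: [50, 33, 79, 43, 7, 97]
Sorted: [7, 33, 43, 50, 79, 97]

10


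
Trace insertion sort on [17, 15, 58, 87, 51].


Initial: [17, 15, 58, 87, 51]
Insert 15: [15, 17, 58, 87, 51]
Insert 58: [15, 17, 58, 87, 51]
Insert 87: [15, 17, 58, 87, 51]
Insert 51: [15, 17, 51, 58, 87]

Sorted: [15, 17, 51, 58, 87]


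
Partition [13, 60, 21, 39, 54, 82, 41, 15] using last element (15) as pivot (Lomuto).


Pivot: 15
  13 <= 15: advance i (no swap)
Place pivot at 1: [13, 15, 21, 39, 54, 82, 41, 60]

Partitioned: [13, 15, 21, 39, 54, 82, 41, 60]


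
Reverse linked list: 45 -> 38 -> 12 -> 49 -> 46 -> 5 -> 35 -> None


Step 1: curr=45, set curr.next=prev(None) | reversed so far: 45
Step 2: curr=38, set curr.next=prev(45) | reversed so far: 38 -> 45
Step 3: curr=12, set curr.next=prev(38) | reversed so far: 12 -> 38 -> 45
Step 4: curr=49, set curr.next=prev(12) | reversed so far: 49 -> 12 -> 38 -> 45
Step 5: curr=46, set curr.next=prev(49) | reversed so far: 46 -> 49 -> 12 -> 38 -> 45
Step 6: curr=5, set curr.next=prev(46) | reversed so far: 5 -> 46 -> 49 -> 12 -> 38 -> 45
Step 7: curr=35, set curr.next=prev(5) | reversed so far: 35 -> 5 -> 46 -> 49 -> 12 -> 38 -> 45

35 -> 5 -> 46 -> 49 -> 12 -> 38 -> 45 -> None


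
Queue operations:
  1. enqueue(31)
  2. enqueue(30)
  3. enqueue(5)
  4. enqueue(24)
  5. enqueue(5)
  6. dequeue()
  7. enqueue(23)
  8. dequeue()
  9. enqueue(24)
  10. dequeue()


enqueue(31) -> [31]
enqueue(30) -> [31, 30]
enqueue(5) -> [31, 30, 5]
enqueue(24) -> [31, 30, 5, 24]
enqueue(5) -> [31, 30, 5, 24, 5]
dequeue()->31, [30, 5, 24, 5]
enqueue(23) -> [30, 5, 24, 5, 23]
dequeue()->30, [5, 24, 5, 23]
enqueue(24) -> [5, 24, 5, 23, 24]
dequeue()->5, [24, 5, 23, 24]

Final queue: [24, 5, 23, 24]


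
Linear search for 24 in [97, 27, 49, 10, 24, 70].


i=0: 97!=24
i=1: 27!=24
i=2: 49!=24
i=3: 10!=24
i=4: 24==24 found!

Found at 4, 5 comps


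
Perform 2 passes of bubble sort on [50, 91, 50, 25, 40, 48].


Initial: [50, 91, 50, 25, 40, 48]
Pass 1: [50, 50, 25, 40, 48, 91] (4 swaps)
Pass 2: [50, 25, 40, 48, 50, 91] (3 swaps)

After 2 passes: [50, 25, 40, 48, 50, 91]


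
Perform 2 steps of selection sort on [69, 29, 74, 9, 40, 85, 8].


Initial: [69, 29, 74, 9, 40, 85, 8]
Step 1: min=8 at 6
  Swap: [8, 29, 74, 9, 40, 85, 69]
Step 2: min=9 at 3
  Swap: [8, 9, 74, 29, 40, 85, 69]

After 2 steps: [8, 9, 74, 29, 40, 85, 69]


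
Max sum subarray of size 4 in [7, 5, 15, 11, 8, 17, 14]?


[0:4]: 38
[1:5]: 39
[2:6]: 51
[3:7]: 50

Max: 51 at [2:6]


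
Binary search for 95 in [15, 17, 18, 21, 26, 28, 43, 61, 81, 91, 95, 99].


Step 1: lo=0, hi=11, mid=5, val=28
Step 2: lo=6, hi=11, mid=8, val=81
Step 3: lo=9, hi=11, mid=10, val=95

Found at index 10


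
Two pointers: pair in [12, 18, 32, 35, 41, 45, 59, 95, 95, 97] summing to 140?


lo=0(12)+hi=9(97)=109
lo=1(18)+hi=9(97)=115
lo=2(32)+hi=9(97)=129
lo=3(35)+hi=9(97)=132
lo=4(41)+hi=9(97)=138
lo=5(45)+hi=9(97)=142
lo=5(45)+hi=8(95)=140

Yes: 45+95=140


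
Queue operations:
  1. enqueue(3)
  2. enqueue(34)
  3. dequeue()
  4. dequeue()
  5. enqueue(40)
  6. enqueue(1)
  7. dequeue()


enqueue(3) -> [3]
enqueue(34) -> [3, 34]
dequeue()->3, [34]
dequeue()->34, []
enqueue(40) -> [40]
enqueue(1) -> [40, 1]
dequeue()->40, [1]

Final queue: [1]


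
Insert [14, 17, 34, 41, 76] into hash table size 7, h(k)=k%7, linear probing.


Insert 14: h=0 -> slot 0
Insert 17: h=3 -> slot 3
Insert 34: h=6 -> slot 6
Insert 41: h=6, 2 probes -> slot 1
Insert 76: h=6, 3 probes -> slot 2

Table: [14, 41, 76, 17, None, None, 34]


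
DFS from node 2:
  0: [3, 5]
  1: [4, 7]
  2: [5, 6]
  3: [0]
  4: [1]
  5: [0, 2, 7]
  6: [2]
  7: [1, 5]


Visit 2, push [6, 5]
Visit 5, push [7, 0]
Visit 0, push [3]
Visit 3, push []
Visit 7, push [1]
Visit 1, push [4]
Visit 4, push []
Visit 6, push []

DFS order: [2, 5, 0, 3, 7, 1, 4, 6]


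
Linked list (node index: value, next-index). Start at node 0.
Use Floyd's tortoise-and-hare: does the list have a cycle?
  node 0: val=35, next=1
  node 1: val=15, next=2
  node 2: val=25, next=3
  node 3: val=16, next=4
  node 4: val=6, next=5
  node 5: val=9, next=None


Floyd's tortoise (slow, +1) and hare (fast, +2):
  init: slow=0, fast=0
  step 1: slow=1, fast=2
  step 2: slow=2, fast=4
  step 3: fast 4->5->None, no cycle

Cycle: no


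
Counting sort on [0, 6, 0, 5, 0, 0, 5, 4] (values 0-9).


Input: [0, 6, 0, 5, 0, 0, 5, 4]
Counts: [4, 0, 0, 0, 1, 2, 1, 0, 0, 0]

Sorted: [0, 0, 0, 0, 4, 5, 5, 6]


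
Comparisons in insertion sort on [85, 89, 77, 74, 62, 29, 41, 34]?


Algorithm: insertion sort
Input: [85, 89, 77, 74, 62, 29, 41, 34]
Sorted: [29, 34, 41, 62, 74, 77, 85, 89]

28


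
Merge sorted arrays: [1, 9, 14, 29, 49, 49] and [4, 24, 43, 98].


Take 1 from A
Take 4 from B
Take 9 from A
Take 14 from A
Take 24 from B
Take 29 from A
Take 43 from B
Take 49 from A
Take 49 from A

Merged: [1, 4, 9, 14, 24, 29, 43, 49, 49, 98]


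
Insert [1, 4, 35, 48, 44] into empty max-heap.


Insert 1: [1]
Insert 4: [4, 1]
Insert 35: [35, 1, 4]
Insert 48: [48, 35, 4, 1]
Insert 44: [48, 44, 4, 1, 35]

Final heap: [48, 44, 4, 1, 35]


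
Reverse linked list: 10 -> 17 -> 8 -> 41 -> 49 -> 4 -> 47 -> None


Step 1: curr=10, set curr.next=prev(None) | reversed so far: 10
Step 2: curr=17, set curr.next=prev(10) | reversed so far: 17 -> 10
Step 3: curr=8, set curr.next=prev(17) | reversed so far: 8 -> 17 -> 10
Step 4: curr=41, set curr.next=prev(8) | reversed so far: 41 -> 8 -> 17 -> 10
Step 5: curr=49, set curr.next=prev(41) | reversed so far: 49 -> 41 -> 8 -> 17 -> 10
Step 6: curr=4, set curr.next=prev(49) | reversed so far: 4 -> 49 -> 41 -> 8 -> 17 -> 10
Step 7: curr=47, set curr.next=prev(4) | reversed so far: 47 -> 4 -> 49 -> 41 -> 8 -> 17 -> 10

47 -> 4 -> 49 -> 41 -> 8 -> 17 -> 10 -> None


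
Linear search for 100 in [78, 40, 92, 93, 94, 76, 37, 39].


i=0: 78!=100
i=1: 40!=100
i=2: 92!=100
i=3: 93!=100
i=4: 94!=100
i=5: 76!=100
i=6: 37!=100
i=7: 39!=100

Not found, 8 comps


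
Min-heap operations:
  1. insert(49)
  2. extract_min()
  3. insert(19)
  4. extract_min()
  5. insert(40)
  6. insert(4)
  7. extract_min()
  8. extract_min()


insert(49) -> [49]
extract_min()->49, []
insert(19) -> [19]
extract_min()->19, []
insert(40) -> [40]
insert(4) -> [4, 40]
extract_min()->4, [40]
extract_min()->40, []

Final heap: []


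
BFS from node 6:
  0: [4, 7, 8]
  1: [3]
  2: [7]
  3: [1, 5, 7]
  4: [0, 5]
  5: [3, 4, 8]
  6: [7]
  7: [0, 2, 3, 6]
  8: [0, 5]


Visit 6, enqueue [7]
Visit 7, enqueue [0, 2, 3]
Visit 0, enqueue [4, 8]
Visit 2, enqueue []
Visit 3, enqueue [1, 5]
Visit 4, enqueue []
Visit 8, enqueue []
Visit 1, enqueue []
Visit 5, enqueue []

BFS order: [6, 7, 0, 2, 3, 4, 8, 1, 5]


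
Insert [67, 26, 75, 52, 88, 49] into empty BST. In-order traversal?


Insert 67: root
Insert 26: L from 67
Insert 75: R from 67
Insert 52: L from 67 -> R from 26
Insert 88: R from 67 -> R from 75
Insert 49: L from 67 -> R from 26 -> L from 52

In-order: [26, 49, 52, 67, 75, 88]


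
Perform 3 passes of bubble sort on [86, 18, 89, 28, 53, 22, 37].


Initial: [86, 18, 89, 28, 53, 22, 37]
Pass 1: [18, 86, 28, 53, 22, 37, 89] (5 swaps)
Pass 2: [18, 28, 53, 22, 37, 86, 89] (4 swaps)
Pass 3: [18, 28, 22, 37, 53, 86, 89] (2 swaps)

After 3 passes: [18, 28, 22, 37, 53, 86, 89]


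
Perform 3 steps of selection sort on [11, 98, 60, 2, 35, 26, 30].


Initial: [11, 98, 60, 2, 35, 26, 30]
Step 1: min=2 at 3
  Swap: [2, 98, 60, 11, 35, 26, 30]
Step 2: min=11 at 3
  Swap: [2, 11, 60, 98, 35, 26, 30]
Step 3: min=26 at 5
  Swap: [2, 11, 26, 98, 35, 60, 30]

After 3 steps: [2, 11, 26, 98, 35, 60, 30]


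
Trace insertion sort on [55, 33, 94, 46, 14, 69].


Initial: [55, 33, 94, 46, 14, 69]
Insert 33: [33, 55, 94, 46, 14, 69]
Insert 94: [33, 55, 94, 46, 14, 69]
Insert 46: [33, 46, 55, 94, 14, 69]
Insert 14: [14, 33, 46, 55, 94, 69]
Insert 69: [14, 33, 46, 55, 69, 94]

Sorted: [14, 33, 46, 55, 69, 94]


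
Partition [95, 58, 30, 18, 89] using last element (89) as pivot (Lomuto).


Pivot: 89
  58 <= 89: swap -> [58, 95, 30, 18, 89]
  30 <= 89: swap -> [58, 30, 95, 18, 89]
  18 <= 89: swap -> [58, 30, 18, 95, 89]
Place pivot at 3: [58, 30, 18, 89, 95]

Partitioned: [58, 30, 18, 89, 95]


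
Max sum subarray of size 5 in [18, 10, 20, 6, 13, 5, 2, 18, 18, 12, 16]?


[0:5]: 67
[1:6]: 54
[2:7]: 46
[3:8]: 44
[4:9]: 56
[5:10]: 55
[6:11]: 66

Max: 67 at [0:5]


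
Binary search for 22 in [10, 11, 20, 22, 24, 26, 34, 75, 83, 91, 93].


Step 1: lo=0, hi=10, mid=5, val=26
Step 2: lo=0, hi=4, mid=2, val=20
Step 3: lo=3, hi=4, mid=3, val=22

Found at index 3


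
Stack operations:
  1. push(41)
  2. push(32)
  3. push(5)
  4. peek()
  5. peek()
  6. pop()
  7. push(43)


push(41) -> [41]
push(32) -> [41, 32]
push(5) -> [41, 32, 5]
peek()->5
peek()->5
pop()->5, [41, 32]
push(43) -> [41, 32, 43]

Final stack: [41, 32, 43]


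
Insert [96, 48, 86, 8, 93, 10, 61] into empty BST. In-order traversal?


Insert 96: root
Insert 48: L from 96
Insert 86: L from 96 -> R from 48
Insert 8: L from 96 -> L from 48
Insert 93: L from 96 -> R from 48 -> R from 86
Insert 10: L from 96 -> L from 48 -> R from 8
Insert 61: L from 96 -> R from 48 -> L from 86

In-order: [8, 10, 48, 61, 86, 93, 96]


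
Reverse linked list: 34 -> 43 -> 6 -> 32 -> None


Step 1: curr=34, set curr.next=prev(None) | reversed so far: 34
Step 2: curr=43, set curr.next=prev(34) | reversed so far: 43 -> 34
Step 3: curr=6, set curr.next=prev(43) | reversed so far: 6 -> 43 -> 34
Step 4: curr=32, set curr.next=prev(6) | reversed so far: 32 -> 6 -> 43 -> 34

32 -> 6 -> 43 -> 34 -> None


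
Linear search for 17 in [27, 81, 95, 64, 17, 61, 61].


i=0: 27!=17
i=1: 81!=17
i=2: 95!=17
i=3: 64!=17
i=4: 17==17 found!

Found at 4, 5 comps


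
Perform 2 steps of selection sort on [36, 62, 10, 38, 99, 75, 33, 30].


Initial: [36, 62, 10, 38, 99, 75, 33, 30]
Step 1: min=10 at 2
  Swap: [10, 62, 36, 38, 99, 75, 33, 30]
Step 2: min=30 at 7
  Swap: [10, 30, 36, 38, 99, 75, 33, 62]

After 2 steps: [10, 30, 36, 38, 99, 75, 33, 62]


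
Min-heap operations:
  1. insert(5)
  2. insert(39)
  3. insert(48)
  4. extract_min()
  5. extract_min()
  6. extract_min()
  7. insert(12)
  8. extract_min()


insert(5) -> [5]
insert(39) -> [5, 39]
insert(48) -> [5, 39, 48]
extract_min()->5, [39, 48]
extract_min()->39, [48]
extract_min()->48, []
insert(12) -> [12]
extract_min()->12, []

Final heap: []


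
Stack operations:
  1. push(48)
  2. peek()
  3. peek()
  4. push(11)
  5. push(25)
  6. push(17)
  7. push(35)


push(48) -> [48]
peek()->48
peek()->48
push(11) -> [48, 11]
push(25) -> [48, 11, 25]
push(17) -> [48, 11, 25, 17]
push(35) -> [48, 11, 25, 17, 35]

Final stack: [48, 11, 25, 17, 35]


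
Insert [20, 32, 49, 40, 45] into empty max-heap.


Insert 20: [20]
Insert 32: [32, 20]
Insert 49: [49, 20, 32]
Insert 40: [49, 40, 32, 20]
Insert 45: [49, 45, 32, 20, 40]

Final heap: [49, 45, 32, 20, 40]


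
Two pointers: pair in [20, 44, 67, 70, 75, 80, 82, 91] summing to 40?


lo=0(20)+hi=7(91)=111
lo=0(20)+hi=6(82)=102
lo=0(20)+hi=5(80)=100
lo=0(20)+hi=4(75)=95
lo=0(20)+hi=3(70)=90
lo=0(20)+hi=2(67)=87
lo=0(20)+hi=1(44)=64

No pair found


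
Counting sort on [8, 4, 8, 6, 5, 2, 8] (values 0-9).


Input: [8, 4, 8, 6, 5, 2, 8]
Counts: [0, 0, 1, 0, 1, 1, 1, 0, 3, 0]

Sorted: [2, 4, 5, 6, 8, 8, 8]


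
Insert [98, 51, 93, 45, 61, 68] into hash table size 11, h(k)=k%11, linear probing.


Insert 98: h=10 -> slot 10
Insert 51: h=7 -> slot 7
Insert 93: h=5 -> slot 5
Insert 45: h=1 -> slot 1
Insert 61: h=6 -> slot 6
Insert 68: h=2 -> slot 2

Table: [None, 45, 68, None, None, 93, 61, 51, None, None, 98]


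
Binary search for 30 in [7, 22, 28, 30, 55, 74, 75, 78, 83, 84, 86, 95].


Step 1: lo=0, hi=11, mid=5, val=74
Step 2: lo=0, hi=4, mid=2, val=28
Step 3: lo=3, hi=4, mid=3, val=30

Found at index 3


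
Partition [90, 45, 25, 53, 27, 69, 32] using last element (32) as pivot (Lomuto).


Pivot: 32
  25 <= 32: swap -> [25, 45, 90, 53, 27, 69, 32]
  27 <= 32: swap -> [25, 27, 90, 53, 45, 69, 32]
Place pivot at 2: [25, 27, 32, 53, 45, 69, 90]

Partitioned: [25, 27, 32, 53, 45, 69, 90]


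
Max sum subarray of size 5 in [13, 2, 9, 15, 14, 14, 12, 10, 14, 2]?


[0:5]: 53
[1:6]: 54
[2:7]: 64
[3:8]: 65
[4:9]: 64
[5:10]: 52

Max: 65 at [3:8]


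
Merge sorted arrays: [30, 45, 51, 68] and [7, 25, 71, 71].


Take 7 from B
Take 25 from B
Take 30 from A
Take 45 from A
Take 51 from A
Take 68 from A

Merged: [7, 25, 30, 45, 51, 68, 71, 71]


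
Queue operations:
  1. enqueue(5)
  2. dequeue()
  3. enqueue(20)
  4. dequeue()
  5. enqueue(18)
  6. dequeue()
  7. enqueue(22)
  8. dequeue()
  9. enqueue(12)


enqueue(5) -> [5]
dequeue()->5, []
enqueue(20) -> [20]
dequeue()->20, []
enqueue(18) -> [18]
dequeue()->18, []
enqueue(22) -> [22]
dequeue()->22, []
enqueue(12) -> [12]

Final queue: [12]


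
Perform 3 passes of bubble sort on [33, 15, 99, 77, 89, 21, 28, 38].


Initial: [33, 15, 99, 77, 89, 21, 28, 38]
Pass 1: [15, 33, 77, 89, 21, 28, 38, 99] (6 swaps)
Pass 2: [15, 33, 77, 21, 28, 38, 89, 99] (3 swaps)
Pass 3: [15, 33, 21, 28, 38, 77, 89, 99] (3 swaps)

After 3 passes: [15, 33, 21, 28, 38, 77, 89, 99]


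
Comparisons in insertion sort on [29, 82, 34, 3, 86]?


Algorithm: insertion sort
Input: [29, 82, 34, 3, 86]
Sorted: [3, 29, 34, 82, 86]

7


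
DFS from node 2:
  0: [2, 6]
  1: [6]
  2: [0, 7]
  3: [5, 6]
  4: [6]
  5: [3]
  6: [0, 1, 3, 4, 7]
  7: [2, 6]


Visit 2, push [7, 0]
Visit 0, push [6]
Visit 6, push [7, 4, 3, 1]
Visit 1, push []
Visit 3, push [5]
Visit 5, push []
Visit 4, push []
Visit 7, push []

DFS order: [2, 0, 6, 1, 3, 5, 4, 7]


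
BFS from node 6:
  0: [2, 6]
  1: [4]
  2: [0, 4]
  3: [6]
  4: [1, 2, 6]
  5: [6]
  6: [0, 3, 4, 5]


Visit 6, enqueue [0, 3, 4, 5]
Visit 0, enqueue [2]
Visit 3, enqueue []
Visit 4, enqueue [1]
Visit 5, enqueue []
Visit 2, enqueue []
Visit 1, enqueue []

BFS order: [6, 0, 3, 4, 5, 2, 1]


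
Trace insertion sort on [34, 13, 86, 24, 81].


Initial: [34, 13, 86, 24, 81]
Insert 13: [13, 34, 86, 24, 81]
Insert 86: [13, 34, 86, 24, 81]
Insert 24: [13, 24, 34, 86, 81]
Insert 81: [13, 24, 34, 81, 86]

Sorted: [13, 24, 34, 81, 86]


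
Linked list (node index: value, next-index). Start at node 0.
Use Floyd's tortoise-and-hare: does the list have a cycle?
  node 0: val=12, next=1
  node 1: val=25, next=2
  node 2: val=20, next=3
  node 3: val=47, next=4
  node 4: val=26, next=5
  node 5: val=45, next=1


Floyd's tortoise (slow, +1) and hare (fast, +2):
  init: slow=0, fast=0
  step 1: slow=1, fast=2
  step 2: slow=2, fast=4
  step 3: slow=3, fast=1
  step 4: slow=4, fast=3
  step 5: slow=5, fast=5
  slow == fast at node 5: cycle detected

Cycle: yes


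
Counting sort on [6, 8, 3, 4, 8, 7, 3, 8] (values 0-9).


Input: [6, 8, 3, 4, 8, 7, 3, 8]
Counts: [0, 0, 0, 2, 1, 0, 1, 1, 3, 0]

Sorted: [3, 3, 4, 6, 7, 8, 8, 8]


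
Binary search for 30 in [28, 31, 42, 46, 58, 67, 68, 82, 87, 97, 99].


Step 1: lo=0, hi=10, mid=5, val=67
Step 2: lo=0, hi=4, mid=2, val=42
Step 3: lo=0, hi=1, mid=0, val=28
Step 4: lo=1, hi=1, mid=1, val=31

Not found


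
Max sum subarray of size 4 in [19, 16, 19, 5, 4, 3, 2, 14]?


[0:4]: 59
[1:5]: 44
[2:6]: 31
[3:7]: 14
[4:8]: 23

Max: 59 at [0:4]


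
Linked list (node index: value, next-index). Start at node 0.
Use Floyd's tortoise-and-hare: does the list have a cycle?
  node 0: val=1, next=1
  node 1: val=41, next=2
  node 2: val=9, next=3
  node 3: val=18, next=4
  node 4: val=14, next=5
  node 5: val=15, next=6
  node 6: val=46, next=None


Floyd's tortoise (slow, +1) and hare (fast, +2):
  init: slow=0, fast=0
  step 1: slow=1, fast=2
  step 2: slow=2, fast=4
  step 3: slow=3, fast=6
  step 4: fast -> None, no cycle

Cycle: no


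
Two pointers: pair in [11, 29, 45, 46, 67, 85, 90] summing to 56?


lo=0(11)+hi=6(90)=101
lo=0(11)+hi=5(85)=96
lo=0(11)+hi=4(67)=78
lo=0(11)+hi=3(46)=57
lo=0(11)+hi=2(45)=56

Yes: 11+45=56


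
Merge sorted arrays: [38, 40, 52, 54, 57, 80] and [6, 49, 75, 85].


Take 6 from B
Take 38 from A
Take 40 from A
Take 49 from B
Take 52 from A
Take 54 from A
Take 57 from A
Take 75 from B
Take 80 from A

Merged: [6, 38, 40, 49, 52, 54, 57, 75, 80, 85]


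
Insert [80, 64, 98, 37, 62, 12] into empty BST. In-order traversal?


Insert 80: root
Insert 64: L from 80
Insert 98: R from 80
Insert 37: L from 80 -> L from 64
Insert 62: L from 80 -> L from 64 -> R from 37
Insert 12: L from 80 -> L from 64 -> L from 37

In-order: [12, 37, 62, 64, 80, 98]


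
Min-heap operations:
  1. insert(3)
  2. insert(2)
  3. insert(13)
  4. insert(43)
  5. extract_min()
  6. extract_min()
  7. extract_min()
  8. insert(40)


insert(3) -> [3]
insert(2) -> [2, 3]
insert(13) -> [2, 3, 13]
insert(43) -> [2, 3, 13, 43]
extract_min()->2, [3, 43, 13]
extract_min()->3, [13, 43]
extract_min()->13, [43]
insert(40) -> [40, 43]

Final heap: [40, 43]


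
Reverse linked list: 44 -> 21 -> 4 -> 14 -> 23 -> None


Step 1: curr=44, set curr.next=prev(None) | reversed so far: 44
Step 2: curr=21, set curr.next=prev(44) | reversed so far: 21 -> 44
Step 3: curr=4, set curr.next=prev(21) | reversed so far: 4 -> 21 -> 44
Step 4: curr=14, set curr.next=prev(4) | reversed so far: 14 -> 4 -> 21 -> 44
Step 5: curr=23, set curr.next=prev(14) | reversed so far: 23 -> 14 -> 4 -> 21 -> 44

23 -> 14 -> 4 -> 21 -> 44 -> None


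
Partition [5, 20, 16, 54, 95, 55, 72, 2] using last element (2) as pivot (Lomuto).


Pivot: 2
Place pivot at 0: [2, 20, 16, 54, 95, 55, 72, 5]

Partitioned: [2, 20, 16, 54, 95, 55, 72, 5]


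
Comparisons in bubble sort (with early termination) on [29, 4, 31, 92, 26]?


Algorithm: bubble sort (with early termination)
Input: [29, 4, 31, 92, 26]
Sorted: [4, 26, 29, 31, 92]

10


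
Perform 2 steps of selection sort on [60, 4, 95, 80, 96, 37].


Initial: [60, 4, 95, 80, 96, 37]
Step 1: min=4 at 1
  Swap: [4, 60, 95, 80, 96, 37]
Step 2: min=37 at 5
  Swap: [4, 37, 95, 80, 96, 60]

After 2 steps: [4, 37, 95, 80, 96, 60]


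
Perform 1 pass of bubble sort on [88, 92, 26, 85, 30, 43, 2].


Initial: [88, 92, 26, 85, 30, 43, 2]
Pass 1: [88, 26, 85, 30, 43, 2, 92] (5 swaps)

After 1 pass: [88, 26, 85, 30, 43, 2, 92]


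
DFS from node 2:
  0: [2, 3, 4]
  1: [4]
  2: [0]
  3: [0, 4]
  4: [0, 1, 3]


Visit 2, push [0]
Visit 0, push [4, 3]
Visit 3, push [4]
Visit 4, push [1]
Visit 1, push []

DFS order: [2, 0, 3, 4, 1]


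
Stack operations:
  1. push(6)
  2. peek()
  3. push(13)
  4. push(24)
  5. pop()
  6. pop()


push(6) -> [6]
peek()->6
push(13) -> [6, 13]
push(24) -> [6, 13, 24]
pop()->24, [6, 13]
pop()->13, [6]

Final stack: [6]


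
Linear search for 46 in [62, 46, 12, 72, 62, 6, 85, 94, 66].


i=0: 62!=46
i=1: 46==46 found!

Found at 1, 2 comps


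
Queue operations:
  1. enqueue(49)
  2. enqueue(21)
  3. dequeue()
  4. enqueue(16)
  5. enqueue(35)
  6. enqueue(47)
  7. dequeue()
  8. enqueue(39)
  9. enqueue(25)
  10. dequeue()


enqueue(49) -> [49]
enqueue(21) -> [49, 21]
dequeue()->49, [21]
enqueue(16) -> [21, 16]
enqueue(35) -> [21, 16, 35]
enqueue(47) -> [21, 16, 35, 47]
dequeue()->21, [16, 35, 47]
enqueue(39) -> [16, 35, 47, 39]
enqueue(25) -> [16, 35, 47, 39, 25]
dequeue()->16, [35, 47, 39, 25]

Final queue: [35, 47, 39, 25]


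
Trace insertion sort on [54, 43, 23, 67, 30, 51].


Initial: [54, 43, 23, 67, 30, 51]
Insert 43: [43, 54, 23, 67, 30, 51]
Insert 23: [23, 43, 54, 67, 30, 51]
Insert 67: [23, 43, 54, 67, 30, 51]
Insert 30: [23, 30, 43, 54, 67, 51]
Insert 51: [23, 30, 43, 51, 54, 67]

Sorted: [23, 30, 43, 51, 54, 67]


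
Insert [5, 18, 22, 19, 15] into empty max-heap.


Insert 5: [5]
Insert 18: [18, 5]
Insert 22: [22, 5, 18]
Insert 19: [22, 19, 18, 5]
Insert 15: [22, 19, 18, 5, 15]

Final heap: [22, 19, 18, 5, 15]


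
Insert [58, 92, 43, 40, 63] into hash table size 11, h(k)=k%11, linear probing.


Insert 58: h=3 -> slot 3
Insert 92: h=4 -> slot 4
Insert 43: h=10 -> slot 10
Insert 40: h=7 -> slot 7
Insert 63: h=8 -> slot 8

Table: [None, None, None, 58, 92, None, None, 40, 63, None, 43]


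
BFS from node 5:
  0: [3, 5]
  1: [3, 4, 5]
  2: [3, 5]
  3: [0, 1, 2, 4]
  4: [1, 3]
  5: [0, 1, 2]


Visit 5, enqueue [0, 1, 2]
Visit 0, enqueue [3]
Visit 1, enqueue [4]
Visit 2, enqueue []
Visit 3, enqueue []
Visit 4, enqueue []

BFS order: [5, 0, 1, 2, 3, 4]


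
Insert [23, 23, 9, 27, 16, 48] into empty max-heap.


Insert 23: [23]
Insert 23: [23, 23]
Insert 9: [23, 23, 9]
Insert 27: [27, 23, 9, 23]
Insert 16: [27, 23, 9, 23, 16]
Insert 48: [48, 23, 27, 23, 16, 9]

Final heap: [48, 23, 27, 23, 16, 9]


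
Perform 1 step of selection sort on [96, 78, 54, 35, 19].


Initial: [96, 78, 54, 35, 19]
Step 1: min=19 at 4
  Swap: [19, 78, 54, 35, 96]

After 1 step: [19, 78, 54, 35, 96]


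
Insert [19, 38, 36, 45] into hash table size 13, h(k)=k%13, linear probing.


Insert 19: h=6 -> slot 6
Insert 38: h=12 -> slot 12
Insert 36: h=10 -> slot 10
Insert 45: h=6, 1 probes -> slot 7

Table: [None, None, None, None, None, None, 19, 45, None, None, 36, None, 38]


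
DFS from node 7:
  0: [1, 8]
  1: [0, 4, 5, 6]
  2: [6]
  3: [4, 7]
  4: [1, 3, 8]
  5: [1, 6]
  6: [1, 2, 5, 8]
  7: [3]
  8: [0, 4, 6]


Visit 7, push [3]
Visit 3, push [4]
Visit 4, push [8, 1]
Visit 1, push [6, 5, 0]
Visit 0, push [8]
Visit 8, push [6]
Visit 6, push [5, 2]
Visit 2, push []
Visit 5, push []

DFS order: [7, 3, 4, 1, 0, 8, 6, 2, 5]


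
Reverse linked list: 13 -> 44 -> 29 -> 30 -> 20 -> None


Step 1: curr=13, set curr.next=prev(None) | reversed so far: 13
Step 2: curr=44, set curr.next=prev(13) | reversed so far: 44 -> 13
Step 3: curr=29, set curr.next=prev(44) | reversed so far: 29 -> 44 -> 13
Step 4: curr=30, set curr.next=prev(29) | reversed so far: 30 -> 29 -> 44 -> 13
Step 5: curr=20, set curr.next=prev(30) | reversed so far: 20 -> 30 -> 29 -> 44 -> 13

20 -> 30 -> 29 -> 44 -> 13 -> None


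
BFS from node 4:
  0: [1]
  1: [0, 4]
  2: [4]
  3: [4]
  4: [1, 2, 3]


Visit 4, enqueue [1, 2, 3]
Visit 1, enqueue [0]
Visit 2, enqueue []
Visit 3, enqueue []
Visit 0, enqueue []

BFS order: [4, 1, 2, 3, 0]


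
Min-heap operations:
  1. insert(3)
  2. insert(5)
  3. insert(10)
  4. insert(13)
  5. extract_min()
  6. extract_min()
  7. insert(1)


insert(3) -> [3]
insert(5) -> [3, 5]
insert(10) -> [3, 5, 10]
insert(13) -> [3, 5, 10, 13]
extract_min()->3, [5, 13, 10]
extract_min()->5, [10, 13]
insert(1) -> [1, 13, 10]

Final heap: [1, 13, 10]


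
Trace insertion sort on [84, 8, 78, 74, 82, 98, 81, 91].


Initial: [84, 8, 78, 74, 82, 98, 81, 91]
Insert 8: [8, 84, 78, 74, 82, 98, 81, 91]
Insert 78: [8, 78, 84, 74, 82, 98, 81, 91]
Insert 74: [8, 74, 78, 84, 82, 98, 81, 91]
Insert 82: [8, 74, 78, 82, 84, 98, 81, 91]
Insert 98: [8, 74, 78, 82, 84, 98, 81, 91]
Insert 81: [8, 74, 78, 81, 82, 84, 98, 91]
Insert 91: [8, 74, 78, 81, 82, 84, 91, 98]

Sorted: [8, 74, 78, 81, 82, 84, 91, 98]


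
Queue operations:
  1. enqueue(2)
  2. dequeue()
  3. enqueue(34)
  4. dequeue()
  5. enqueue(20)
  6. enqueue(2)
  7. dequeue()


enqueue(2) -> [2]
dequeue()->2, []
enqueue(34) -> [34]
dequeue()->34, []
enqueue(20) -> [20]
enqueue(2) -> [20, 2]
dequeue()->20, [2]

Final queue: [2]


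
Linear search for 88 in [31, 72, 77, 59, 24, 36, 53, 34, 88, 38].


i=0: 31!=88
i=1: 72!=88
i=2: 77!=88
i=3: 59!=88
i=4: 24!=88
i=5: 36!=88
i=6: 53!=88
i=7: 34!=88
i=8: 88==88 found!

Found at 8, 9 comps


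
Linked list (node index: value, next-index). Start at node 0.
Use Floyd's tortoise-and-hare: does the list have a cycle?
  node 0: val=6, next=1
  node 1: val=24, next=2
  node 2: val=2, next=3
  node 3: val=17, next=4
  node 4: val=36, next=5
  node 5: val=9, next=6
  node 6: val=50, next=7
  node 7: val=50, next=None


Floyd's tortoise (slow, +1) and hare (fast, +2):
  init: slow=0, fast=0
  step 1: slow=1, fast=2
  step 2: slow=2, fast=4
  step 3: slow=3, fast=6
  step 4: fast 6->7->None, no cycle

Cycle: no


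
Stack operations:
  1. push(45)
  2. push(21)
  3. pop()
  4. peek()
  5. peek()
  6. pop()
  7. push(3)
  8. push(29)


push(45) -> [45]
push(21) -> [45, 21]
pop()->21, [45]
peek()->45
peek()->45
pop()->45, []
push(3) -> [3]
push(29) -> [3, 29]

Final stack: [3, 29]


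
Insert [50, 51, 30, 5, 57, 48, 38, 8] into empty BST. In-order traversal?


Insert 50: root
Insert 51: R from 50
Insert 30: L from 50
Insert 5: L from 50 -> L from 30
Insert 57: R from 50 -> R from 51
Insert 48: L from 50 -> R from 30
Insert 38: L from 50 -> R from 30 -> L from 48
Insert 8: L from 50 -> L from 30 -> R from 5

In-order: [5, 8, 30, 38, 48, 50, 51, 57]


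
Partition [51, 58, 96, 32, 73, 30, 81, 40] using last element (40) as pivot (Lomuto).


Pivot: 40
  32 <= 40: swap -> [32, 58, 96, 51, 73, 30, 81, 40]
  30 <= 40: swap -> [32, 30, 96, 51, 73, 58, 81, 40]
Place pivot at 2: [32, 30, 40, 51, 73, 58, 81, 96]

Partitioned: [32, 30, 40, 51, 73, 58, 81, 96]


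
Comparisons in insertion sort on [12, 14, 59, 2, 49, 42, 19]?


Algorithm: insertion sort
Input: [12, 14, 59, 2, 49, 42, 19]
Sorted: [2, 12, 14, 19, 42, 49, 59]

14


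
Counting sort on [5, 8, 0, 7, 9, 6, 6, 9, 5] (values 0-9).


Input: [5, 8, 0, 7, 9, 6, 6, 9, 5]
Counts: [1, 0, 0, 0, 0, 2, 2, 1, 1, 2]

Sorted: [0, 5, 5, 6, 6, 7, 8, 9, 9]


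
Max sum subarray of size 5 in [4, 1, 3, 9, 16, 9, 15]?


[0:5]: 33
[1:6]: 38
[2:7]: 52

Max: 52 at [2:7]


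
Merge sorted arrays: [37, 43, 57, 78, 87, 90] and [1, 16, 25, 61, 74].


Take 1 from B
Take 16 from B
Take 25 from B
Take 37 from A
Take 43 from A
Take 57 from A
Take 61 from B
Take 74 from B

Merged: [1, 16, 25, 37, 43, 57, 61, 74, 78, 87, 90]


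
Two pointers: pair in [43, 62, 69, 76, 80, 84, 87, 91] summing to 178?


lo=0(43)+hi=7(91)=134
lo=1(62)+hi=7(91)=153
lo=2(69)+hi=7(91)=160
lo=3(76)+hi=7(91)=167
lo=4(80)+hi=7(91)=171
lo=5(84)+hi=7(91)=175
lo=6(87)+hi=7(91)=178

Yes: 87+91=178


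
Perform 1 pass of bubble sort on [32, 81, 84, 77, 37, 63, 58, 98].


Initial: [32, 81, 84, 77, 37, 63, 58, 98]
Pass 1: [32, 81, 77, 37, 63, 58, 84, 98] (4 swaps)

After 1 pass: [32, 81, 77, 37, 63, 58, 84, 98]


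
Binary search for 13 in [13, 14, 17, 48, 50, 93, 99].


Step 1: lo=0, hi=6, mid=3, val=48
Step 2: lo=0, hi=2, mid=1, val=14
Step 3: lo=0, hi=0, mid=0, val=13

Found at index 0


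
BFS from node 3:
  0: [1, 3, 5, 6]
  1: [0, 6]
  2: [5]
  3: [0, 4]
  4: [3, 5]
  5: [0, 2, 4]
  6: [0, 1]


Visit 3, enqueue [0, 4]
Visit 0, enqueue [1, 5, 6]
Visit 4, enqueue []
Visit 1, enqueue []
Visit 5, enqueue [2]
Visit 6, enqueue []
Visit 2, enqueue []

BFS order: [3, 0, 4, 1, 5, 6, 2]


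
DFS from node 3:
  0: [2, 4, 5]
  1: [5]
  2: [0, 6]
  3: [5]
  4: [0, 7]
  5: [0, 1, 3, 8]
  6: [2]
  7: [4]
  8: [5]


Visit 3, push [5]
Visit 5, push [8, 1, 0]
Visit 0, push [4, 2]
Visit 2, push [6]
Visit 6, push []
Visit 4, push [7]
Visit 7, push []
Visit 1, push []
Visit 8, push []

DFS order: [3, 5, 0, 2, 6, 4, 7, 1, 8]


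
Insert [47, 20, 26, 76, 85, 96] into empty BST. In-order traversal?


Insert 47: root
Insert 20: L from 47
Insert 26: L from 47 -> R from 20
Insert 76: R from 47
Insert 85: R from 47 -> R from 76
Insert 96: R from 47 -> R from 76 -> R from 85

In-order: [20, 26, 47, 76, 85, 96]
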